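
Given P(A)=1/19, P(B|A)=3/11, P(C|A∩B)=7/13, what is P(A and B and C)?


P(A∩B∩C) = P(A) * P(B|A) * P(C|A∩B)
= 1/19 * 3/11 * 7/13
= 3/209 * 7/13 = 21/2717

21/2717


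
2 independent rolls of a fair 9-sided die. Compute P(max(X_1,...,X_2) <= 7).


P(max <= 7) = P(all X_i <= 7) = (P(X_1 <= 7))^2
= (7/9)^2 = 49/81

49/81


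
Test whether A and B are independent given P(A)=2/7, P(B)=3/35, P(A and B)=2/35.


P(A)*P(B) = 2/7*3/35 = 6/245
P(A∩B) = 2/35 != 6/245, so not independent

No, A and B are not independent


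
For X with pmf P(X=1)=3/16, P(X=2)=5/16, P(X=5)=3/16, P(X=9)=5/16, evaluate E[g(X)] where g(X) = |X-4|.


E[|X-4|] = sum(g(x)*P(x))
= 3*3/16 + 2*5/16 + 1*3/16 + 5*5/16
= 47/16

47/16


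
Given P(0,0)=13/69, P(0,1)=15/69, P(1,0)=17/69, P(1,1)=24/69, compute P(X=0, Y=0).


Read from table: P(X=0, Y=0) = 13/69

13/69


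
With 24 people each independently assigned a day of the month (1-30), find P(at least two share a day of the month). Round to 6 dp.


P(all different) = prod((30-i)/30 for i=0..23) = 0.000001
P(at least one match) = 1 - 0.000001 = 0.999999

0.999999


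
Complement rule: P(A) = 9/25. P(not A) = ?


P(A') = 1 - P(A) = 1 - 9/25 = 16/25

16/25


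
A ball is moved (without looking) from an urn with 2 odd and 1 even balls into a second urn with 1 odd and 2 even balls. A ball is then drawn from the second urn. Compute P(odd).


P(transfer odd) = 2/3; P(transfer even) = 1/3
If odd transferred: Urn II has 2 odd of 4, so P(odd|odd moved) = 1/2
If even transferred: Urn II has 1 odd of 4, so P(odd|even moved) = 1/4
By total probability: P(odd) = 2/3*1/2 + 1/3*1/4 = 5/12

5/12


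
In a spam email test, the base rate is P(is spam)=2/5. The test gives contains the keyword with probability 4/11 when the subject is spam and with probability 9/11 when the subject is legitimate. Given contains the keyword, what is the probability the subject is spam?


P(A) = P(A|B)P(B) + P(A|B')P(B') = 4/11*2/5 + 9/11*3/5 = 7/11
P(B|A) = P(A|B)P(B)/P(A) = (8/55)/(7/11) = 8/35

8/35


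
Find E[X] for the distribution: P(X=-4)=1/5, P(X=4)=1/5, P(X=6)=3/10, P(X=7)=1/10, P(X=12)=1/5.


E[X] = sum(x * P(x))
= -4*1/5 + 4*1/5 + 6*3/10 + 7*1/10 + 12*1/5
= 49/10

49/10


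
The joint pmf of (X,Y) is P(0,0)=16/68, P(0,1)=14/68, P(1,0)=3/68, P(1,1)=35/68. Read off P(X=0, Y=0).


Read from table: P(X=0, Y=0) = 16/68 = 4/17

4/17


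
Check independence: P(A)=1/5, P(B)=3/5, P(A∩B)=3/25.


P(A)*P(B) = 1/5*3/5 = 3/25
P(A∩B) = 3/25, which equals P(A)P(B), so independent

Yes, A and B are independent


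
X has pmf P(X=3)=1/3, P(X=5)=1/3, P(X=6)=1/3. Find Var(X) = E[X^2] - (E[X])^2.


E[X] = 14/3, E[X^2] = 70/3
Var(X) = E[X^2] - (E[X])^2 = 70/3 - (14/3)^2 = 14/9

14/9


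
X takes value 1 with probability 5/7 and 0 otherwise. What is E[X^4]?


For Bernoulli: X in {0,1}
E[X^4] = 0^4*(1-5/7) + 1^4*5/7 = 5/7

5/7


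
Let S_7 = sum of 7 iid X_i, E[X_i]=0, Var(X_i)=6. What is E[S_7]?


E[S_n] = n*E[X_1] = 7*0 = 0

0


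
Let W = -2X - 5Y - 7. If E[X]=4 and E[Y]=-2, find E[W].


E[-2X - 5Y - 7] = -2*E[X] - 5*E[Y] - 7
= (-2)*(4) + (-5)*(-2) + (-7)
= -8 + 10 - 7 = -5

-5


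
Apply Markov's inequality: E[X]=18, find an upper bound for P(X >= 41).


Markov: P(X >= a) <= E[X]/a
P(X >= 41) <= 18/41

18/41


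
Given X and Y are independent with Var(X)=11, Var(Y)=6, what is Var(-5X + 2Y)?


Independence => Cov(X,Y)=0
Var(-5X + 2Y) = (-5)^2*Var(X) + 2^2*Var(Y)
= 25*11 + 4*6 = 299

299


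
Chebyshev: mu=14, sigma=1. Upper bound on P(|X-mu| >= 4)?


k = 4/1 = 4
Chebyshev: P(|X-mu| >= k*sigma) <= 1/k^2 = 1/4^2 = 1/16

1/16


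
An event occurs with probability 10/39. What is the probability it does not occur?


P(A') = 1 - P(A) = 1 - 10/39 = 29/39

29/39


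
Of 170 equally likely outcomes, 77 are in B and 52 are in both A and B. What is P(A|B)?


P(A|B) = P(A∩B)/P(B) = (52/170)/(77/170) = 52/77

52/77


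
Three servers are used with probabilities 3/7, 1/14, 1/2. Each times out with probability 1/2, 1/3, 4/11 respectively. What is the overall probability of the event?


P(A) = P(A|B1)P(B1) + P(A|B2)P(B2) + P(A|B3)P(B3)
= 1/2*3/7 + 1/3*1/14 + 4/11*1/2
= 3/14 + 1/42 + 2/11 = 97/231

97/231


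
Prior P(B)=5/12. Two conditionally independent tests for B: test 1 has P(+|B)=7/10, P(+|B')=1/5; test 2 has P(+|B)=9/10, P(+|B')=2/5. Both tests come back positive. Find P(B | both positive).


After test 1: P(+) = 7/10*5/12 + 1/5*7/12 = 49/120
P(B|+) = (7/24)/(49/120) = 5/7
After test 2 (use post1 as new prior): P(+) = 9/10*5/7 + 2/5*2/7 = 53/70
P(B|+,+) = (9/14)/(53/70) = 45/53

45/53


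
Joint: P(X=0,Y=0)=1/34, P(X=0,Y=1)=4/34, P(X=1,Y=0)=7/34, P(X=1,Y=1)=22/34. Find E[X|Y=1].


P(Y=1) = 26/34
E[X|Y=1] = (0*4 + 1*22)/26 = 22/26 = 11/13

11/13


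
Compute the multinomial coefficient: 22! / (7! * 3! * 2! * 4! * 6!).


22! = 1124000727777607680000
Denominator: 7!=5040 * 3!=6 * 2!=2 * 4!=24 * 6!=720
Coefficient = 1124000727777607680000 / 1045094400 = 1075501627200

1075501627200


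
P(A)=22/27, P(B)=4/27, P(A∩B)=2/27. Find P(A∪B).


P(A∪B) = P(A) + P(B) - P(A∩B)
= 22/27 + 4/27 - 2/27 = 8/9

8/9


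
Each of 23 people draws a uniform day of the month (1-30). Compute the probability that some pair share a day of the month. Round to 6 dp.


P(all different) = prod((30-i)/30 for i=0..22) = 0.000006
P(at least one match) = 1 - 0.000006 = 0.999994

0.999994


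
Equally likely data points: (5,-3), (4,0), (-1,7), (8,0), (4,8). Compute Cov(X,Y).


E[X]=4, E[Y]=12/5, E[XY]=2
Cov(X,Y) = E[XY] - E[X]E[Y] = 2 - 4*12/5 = -38/5

-38/5


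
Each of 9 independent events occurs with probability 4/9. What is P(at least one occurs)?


P(at least one) = 1 - P(none)
P(none) = (1 - 4/9)^9 = (5/9)^9 = 1953125/387420489
P(at least one) = 1 - 1953125/387420489 = 385467364/387420489

385467364/387420489


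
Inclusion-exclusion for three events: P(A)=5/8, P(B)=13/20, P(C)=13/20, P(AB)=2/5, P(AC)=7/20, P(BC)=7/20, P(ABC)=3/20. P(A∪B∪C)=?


P(A∪B∪C) = P(A)+P(B)+P(C) - P(AB)-P(AC)-P(BC) + P(ABC)
= 5/8+13/20+13/20 - 2/5-7/20-7/20 + 3/20
= 39/40

39/40


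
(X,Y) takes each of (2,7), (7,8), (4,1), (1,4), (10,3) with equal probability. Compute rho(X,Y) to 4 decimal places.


Cov(X,Y) = -0.4800, Var(X) = 10.9600, Var(Y) = 6.6400
rho = Cov/(sqrt(VarX)*sqrt(VarY)) = -0.0563

-0.0563


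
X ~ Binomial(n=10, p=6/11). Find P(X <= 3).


P(X<=3) = P(X=0) + P(X=1) + P(X=2) + P(X=3)
= 9765625/25937424601 + 117187500/25937424601 + 632812500/25937424601 + 2025000000/25937424601
= 2784765625/25937424601

2784765625/25937424601


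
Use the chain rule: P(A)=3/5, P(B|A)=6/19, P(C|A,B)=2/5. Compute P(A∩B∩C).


P(A∩B∩C) = P(A) * P(B|A) * P(C|A∩B)
= 3/5 * 6/19 * 2/5
= 18/95 * 2/5 = 36/475

36/475


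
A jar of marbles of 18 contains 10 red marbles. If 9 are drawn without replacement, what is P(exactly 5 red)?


P(X=5) = C(10,5)*C(8,4) / C(18,9)
= 252*70 / 48620
= 17640/48620 = 882/2431

882/2431


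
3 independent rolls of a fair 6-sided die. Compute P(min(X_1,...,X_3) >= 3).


P(min >= 3) = P(all X_i >= 3) = (P(X_1 >= 3))^3
= (4/6)^3 = (2/3)^3 = 8/27

8/27


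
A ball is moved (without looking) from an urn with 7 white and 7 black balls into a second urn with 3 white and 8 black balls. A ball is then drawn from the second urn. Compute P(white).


P(transfer white) = 7/14 = 1/2; P(transfer black) = 1/2
If white transferred: Urn II has 4 white of 12, so P(white|white moved) = 1/3
If black transferred: Urn II has 3 white of 12, so P(white|black moved) = 1/4
By total probability: P(white) = 1/2*1/3 + 1/2*1/4 = 7/24

7/24


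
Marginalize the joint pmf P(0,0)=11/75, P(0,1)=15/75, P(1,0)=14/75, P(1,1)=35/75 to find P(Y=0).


P(Y=0) = P(0,0)+P(1,0) = 11/75 + 14/75 = 25/75 = 1/3

1/3


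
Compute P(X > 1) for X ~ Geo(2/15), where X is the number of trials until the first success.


P(X > 1) = P(first 1 trials all fail) = (1-p)^1 = (13/15)^1 = 13/15

13/15


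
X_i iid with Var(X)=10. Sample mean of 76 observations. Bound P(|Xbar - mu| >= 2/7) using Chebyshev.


Var(Xbar) = Var(X)/n = 10/76
Chebyshev: P(|Xbar-mu| >= 2/7) <= Var(Xbar)/(2/7)^2 = (5/38)/(4/49) = 245/152
Bound exceeds 1, so trivial bound: 1

1


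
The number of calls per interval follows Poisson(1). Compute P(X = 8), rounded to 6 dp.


P(X=8) = e^(-1) * 1^8 / 8!
≈ 0.3678794412 * 1 / 40320
≈ 0.000009

0.000009


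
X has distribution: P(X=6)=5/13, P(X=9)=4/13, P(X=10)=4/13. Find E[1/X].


E[1/X] = sum(g(x)*P(x))
= 1/6*5/13 + 1/9*4/13 + 1/10*4/13
= 151/1170

151/1170


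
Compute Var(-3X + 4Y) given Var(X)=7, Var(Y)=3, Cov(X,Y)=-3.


Var(-3X + 4Y) = (-3)^2*Var(X) + 4^2*Var(Y) + 2*(-3)*4*Cov(X,Y)
= 9*7 + 16*3 - 24*(-3)
= 63 + 48 + 72 = 183

183


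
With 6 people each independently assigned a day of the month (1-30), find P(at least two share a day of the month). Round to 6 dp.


P(all different) = prod((30-i)/30 for i=0..5) = 0.586444
P(at least one match) = 1 - 0.586444 = 0.413556

0.413556


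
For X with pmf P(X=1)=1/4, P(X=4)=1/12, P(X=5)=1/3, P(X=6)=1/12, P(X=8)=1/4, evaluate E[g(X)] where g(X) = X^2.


E[X^2] = sum(g(x)*P(x))
= 1*1/4 + 16*1/12 + 25*1/3 + 36*1/12 + 64*1/4
= 347/12

347/12


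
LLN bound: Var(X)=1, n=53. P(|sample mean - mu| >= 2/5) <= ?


Var(Xbar) = Var(X)/n = 1/53
Chebyshev: P(|Xbar-mu| >= 2/5) <= Var(Xbar)/(2/5)^2 = (1/53)/(4/25) = 25/212

25/212


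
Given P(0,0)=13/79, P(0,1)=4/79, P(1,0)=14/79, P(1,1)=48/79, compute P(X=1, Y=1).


Read from table: P(X=1, Y=1) = 48/79

48/79


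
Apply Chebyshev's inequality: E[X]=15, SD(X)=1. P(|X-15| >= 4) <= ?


k = 4/1 = 4
Chebyshev: P(|X-mu| >= k*sigma) <= 1/k^2 = 1/4^2 = 1/16

1/16


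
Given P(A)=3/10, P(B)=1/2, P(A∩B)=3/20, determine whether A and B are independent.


P(A)*P(B) = 3/10*1/2 = 3/20
P(A∩B) = 3/20, which equals P(A)P(B), so independent

Yes, A and B are independent


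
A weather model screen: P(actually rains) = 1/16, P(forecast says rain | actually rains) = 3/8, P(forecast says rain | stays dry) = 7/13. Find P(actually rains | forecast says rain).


P(A) = P(A|B)P(B) + P(A|B')P(B') = 3/8*1/16 + 7/13*15/16 = 879/1664
P(B|A) = P(A|B)P(B)/P(A) = (3/128)/(879/1664) = 13/293

13/293


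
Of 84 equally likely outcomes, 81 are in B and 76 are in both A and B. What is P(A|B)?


P(A|B) = P(A∩B)/P(B) = (76/84)/(81/84) = 76/81

76/81


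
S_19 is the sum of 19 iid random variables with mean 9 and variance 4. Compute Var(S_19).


By independence, Var(S_n) = n*Var(X_1) = 19*4 = 76

76


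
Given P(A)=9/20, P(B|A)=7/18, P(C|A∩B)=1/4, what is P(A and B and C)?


P(A∩B∩C) = P(A) * P(B|A) * P(C|A∩B)
= 9/20 * 7/18 * 1/4
= 7/40 * 1/4 = 7/160

7/160


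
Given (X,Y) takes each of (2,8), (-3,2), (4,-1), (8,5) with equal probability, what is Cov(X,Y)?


E[X]=11/4, E[Y]=7/2, E[XY]=23/2
Cov(X,Y) = E[XY] - E[X]E[Y] = 23/2 - 11/4*7/2 = 15/8

15/8


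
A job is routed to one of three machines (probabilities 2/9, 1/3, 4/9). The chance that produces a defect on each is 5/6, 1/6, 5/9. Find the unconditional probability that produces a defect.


P(A) = P(A|B1)P(B1) + P(A|B2)P(B2) + P(A|B3)P(B3)
= 5/6*2/9 + 1/6*1/3 + 5/9*4/9
= 5/27 + 1/18 + 20/81 = 79/162

79/162


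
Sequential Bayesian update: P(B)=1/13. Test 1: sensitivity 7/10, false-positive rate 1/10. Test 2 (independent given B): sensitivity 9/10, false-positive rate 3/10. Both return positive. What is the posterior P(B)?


After test 1: P(+) = 7/10*1/13 + 1/10*12/13 = 19/130
P(B|+) = (7/130)/(19/130) = 7/19
After test 2 (use post1 as new prior): P(+) = 9/10*7/19 + 3/10*12/19 = 99/190
P(B|+,+) = (63/190)/(99/190) = 7/11

7/11


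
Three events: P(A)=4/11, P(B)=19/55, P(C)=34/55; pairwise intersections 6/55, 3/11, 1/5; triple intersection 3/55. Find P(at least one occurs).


P(A∪B∪C) = P(A)+P(B)+P(C) - P(AB)-P(AC)-P(BC) + P(ABC)
= 4/11+19/55+34/55 - 6/55-3/11-1/5 + 3/55
= 4/5

4/5


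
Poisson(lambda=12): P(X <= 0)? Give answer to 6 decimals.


P(X<=0) = e^(-12)*12^0/0!
≈ 0.0000061442
≈ 0.000006

0.000006


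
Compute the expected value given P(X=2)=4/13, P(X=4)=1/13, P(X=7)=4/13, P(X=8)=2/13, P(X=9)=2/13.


E[X] = sum(x * P(x))
= 2*4/13 + 4*1/13 + 7*4/13 + 8*2/13 + 9*2/13
= 74/13

74/13


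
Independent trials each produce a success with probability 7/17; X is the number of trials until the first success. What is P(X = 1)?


P(X=1) = (1-p)^0 * p = (10/17)^0 * 7/17
= 1 * 7/17 = 7/17

7/17


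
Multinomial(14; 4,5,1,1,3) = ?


14! = 87178291200
Denominator: 4!=24 * 5!=120 * 1!=1 * 1!=1 * 3!=6
Coefficient = 87178291200 / 17280 = 5045040

5045040


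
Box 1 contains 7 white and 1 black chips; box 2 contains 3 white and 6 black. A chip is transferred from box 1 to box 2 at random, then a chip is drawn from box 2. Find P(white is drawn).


P(transfer white) = 7/8; P(transfer black) = 1/8
If white transferred: Urn II has 4 white of 10, so P(white|white moved) = 2/5
If black transferred: Urn II has 3 white of 10, so P(white|black moved) = 3/10
By total probability: P(white) = 7/8*2/5 + 1/8*3/10 = 31/80

31/80


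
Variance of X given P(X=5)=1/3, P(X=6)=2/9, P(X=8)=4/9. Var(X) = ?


E[X] = 59/9, E[X^2] = 403/9
Var(X) = E[X^2] - (E[X])^2 = 403/9 - (59/9)^2 = 146/81

146/81


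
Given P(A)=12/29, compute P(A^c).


P(A') = 1 - P(A) = 1 - 12/29 = 17/29

17/29


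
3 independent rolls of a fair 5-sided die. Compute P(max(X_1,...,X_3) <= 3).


P(max <= 3) = P(all X_i <= 3) = (P(X_1 <= 3))^3
= (3/5)^3 = 27/125

27/125


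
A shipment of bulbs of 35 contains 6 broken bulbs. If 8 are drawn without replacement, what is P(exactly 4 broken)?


P(X=4) = C(6,4)*C(29,4) / C(35,8)
= 15*23751 / 23535820
= 356265/23535820 = 351/23188

351/23188


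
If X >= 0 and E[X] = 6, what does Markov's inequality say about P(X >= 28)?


Markov: P(X >= a) <= E[X]/a
P(X >= 28) <= 6/28 = 3/14

3/14


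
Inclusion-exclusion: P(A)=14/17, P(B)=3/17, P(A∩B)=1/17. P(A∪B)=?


P(A∪B) = P(A) + P(B) - P(A∩B)
= 14/17 + 3/17 - 1/17 = 16/17

16/17


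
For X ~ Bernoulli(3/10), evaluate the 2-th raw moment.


For Bernoulli: X in {0,1}
E[X^2] = 0^2*(1-3/10) + 1^2*3/10 = 3/10

3/10


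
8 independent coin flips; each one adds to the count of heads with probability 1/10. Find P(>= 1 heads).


P(at least one) = 1 - P(none)
P(none) = (1 - 1/10)^8 = (9/10)^8 = 43046721/100000000
P(at least one) = 1 - 43046721/100000000 = 56953279/100000000

56953279/100000000


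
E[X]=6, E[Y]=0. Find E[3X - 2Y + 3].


E[3X - 2Y + 3] = 3*E[X] - 2*E[Y] + 3
= (3)*(6) + (-2)*(0) + (3)
= 18 + 0 + 3 = 21

21


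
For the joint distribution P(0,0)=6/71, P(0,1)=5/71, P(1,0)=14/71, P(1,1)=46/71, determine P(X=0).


P(X=0) = P(0,0)+P(0,1) = 6/71 + 5/71 = 11/71

11/71


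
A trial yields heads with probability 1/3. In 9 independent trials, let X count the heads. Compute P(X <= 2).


P(X<=2) = P(X=0) + P(X=1) + P(X=2)
= 512/19683 + 256/2187 + 512/2187
= 7424/19683

7424/19683


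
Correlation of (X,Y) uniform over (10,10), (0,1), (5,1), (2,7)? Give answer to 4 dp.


Cov(X,Y) = 9.5625, Var(X) = 14.1875, Var(Y) = 15.1875
rho = Cov/(sqrt(VarX)*sqrt(VarY)) = 0.6514

0.6514


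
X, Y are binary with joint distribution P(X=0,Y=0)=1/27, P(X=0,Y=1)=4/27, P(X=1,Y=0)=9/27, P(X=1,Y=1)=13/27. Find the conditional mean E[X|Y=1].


P(Y=1) = 17/27
E[X|Y=1] = (0*4 + 1*13)/17 = 13/17

13/17


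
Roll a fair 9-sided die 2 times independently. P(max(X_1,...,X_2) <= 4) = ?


P(max <= 4) = P(all X_i <= 4) = (P(X_1 <= 4))^2
= (4/9)^2 = 16/81

16/81


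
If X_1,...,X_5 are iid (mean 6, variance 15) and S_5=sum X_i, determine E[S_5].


E[S_n] = n*E[X_1] = 5*6 = 30

30


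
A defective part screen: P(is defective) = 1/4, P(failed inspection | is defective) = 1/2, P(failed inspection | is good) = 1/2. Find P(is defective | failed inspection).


P(A) = P(A|B)P(B) + P(A|B')P(B') = 1/2*1/4 + 1/2*3/4 = 1/2
P(B|A) = P(A|B)P(B)/P(A) = (1/8)/(1/2) = 1/4

1/4


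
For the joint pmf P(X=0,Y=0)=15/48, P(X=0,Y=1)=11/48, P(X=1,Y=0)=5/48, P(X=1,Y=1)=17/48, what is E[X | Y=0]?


P(Y=0) = 20/48
E[X|Y=0] = (0*15 + 1*5)/20 = 5/20 = 1/4

1/4


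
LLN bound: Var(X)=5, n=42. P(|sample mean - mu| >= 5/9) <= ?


Var(Xbar) = Var(X)/n = 5/42
Chebyshev: P(|Xbar-mu| >= 5/9) <= Var(Xbar)/(5/9)^2 = (5/42)/(25/81) = 27/70

27/70


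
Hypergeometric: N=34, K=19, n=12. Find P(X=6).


P(X=6) = C(19,6)*C(15,6) / C(34,12)
= 27132*5005 / 548354040
= 135795660/548354040 = 10241/41354

10241/41354


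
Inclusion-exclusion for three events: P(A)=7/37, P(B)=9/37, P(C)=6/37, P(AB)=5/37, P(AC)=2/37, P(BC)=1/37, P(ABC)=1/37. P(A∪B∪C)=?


P(A∪B∪C) = P(A)+P(B)+P(C) - P(AB)-P(AC)-P(BC) + P(ABC)
= 7/37+9/37+6/37 - 5/37-2/37-1/37 + 1/37
= 15/37

15/37


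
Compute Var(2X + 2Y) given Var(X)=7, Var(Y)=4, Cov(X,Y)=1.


Var(2X + 2Y) = 2^2*Var(X) + 2^2*Var(Y) + 2*2*2*Cov(X,Y)
= 4*7 + 4*4 + 8*1
= 28 + 16 + 8 = 52

52


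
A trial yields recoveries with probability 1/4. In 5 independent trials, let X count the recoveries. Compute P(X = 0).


P(X=0) = C(5,0) * p^0 * (1-p)^5
= 1 * 1 * 243/1024
= 243/1024

243/1024


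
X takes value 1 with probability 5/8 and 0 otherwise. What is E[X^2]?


For Bernoulli: X in {0,1}
E[X^2] = 0^2*(1-5/8) + 1^2*5/8 = 5/8

5/8


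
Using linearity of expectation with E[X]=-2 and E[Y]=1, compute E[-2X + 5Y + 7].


E[-2X + 5Y + 7] = -2*E[X] + 5*E[Y] + 7
= (-2)*(-2) + (5)*(1) + (7)
= 4 + 5 + 7 = 16

16


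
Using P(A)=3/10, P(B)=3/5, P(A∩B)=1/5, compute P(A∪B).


P(A∪B) = P(A) + P(B) - P(A∩B)
= 3/10 + 3/5 - 1/5 = 7/10

7/10


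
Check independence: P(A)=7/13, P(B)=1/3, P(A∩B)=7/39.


P(A)*P(B) = 7/13*1/3 = 7/39
P(A∩B) = 7/39, which equals P(A)P(B), so independent

Yes, A and B are independent


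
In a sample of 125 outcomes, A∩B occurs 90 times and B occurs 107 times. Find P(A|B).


P(A|B) = P(A∩B)/P(B) = (90/125)/(107/125) = 90/107

90/107


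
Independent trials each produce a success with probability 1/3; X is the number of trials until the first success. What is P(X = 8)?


P(X=8) = (1-p)^7 * p = (2/3)^7 * 1/3
= 128/2187 * 1/3 = 128/6561

128/6561


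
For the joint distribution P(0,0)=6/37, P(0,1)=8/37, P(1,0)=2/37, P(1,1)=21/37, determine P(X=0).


P(X=0) = P(0,0)+P(0,1) = 6/37 + 8/37 = 14/37

14/37


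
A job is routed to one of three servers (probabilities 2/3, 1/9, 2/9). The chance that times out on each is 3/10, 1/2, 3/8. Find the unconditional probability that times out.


P(A) = P(A|B1)P(B1) + P(A|B2)P(B2) + P(A|B3)P(B3)
= 3/10*2/3 + 1/2*1/9 + 3/8*2/9
= 1/5 + 1/18 + 1/12 = 61/180

61/180


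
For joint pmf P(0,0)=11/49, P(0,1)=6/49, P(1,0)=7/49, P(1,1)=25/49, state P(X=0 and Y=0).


Read from table: P(X=0, Y=0) = 11/49

11/49


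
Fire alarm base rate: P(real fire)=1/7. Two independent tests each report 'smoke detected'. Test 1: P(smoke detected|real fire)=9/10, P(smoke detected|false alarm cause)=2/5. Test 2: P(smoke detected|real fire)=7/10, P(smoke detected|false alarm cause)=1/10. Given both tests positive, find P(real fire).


After test 1: P(+) = 9/10*1/7 + 2/5*6/7 = 33/70
P(B|+) = (9/70)/(33/70) = 3/11
After test 2 (use post1 as new prior): P(+) = 7/10*3/11 + 1/10*8/11 = 29/110
P(B|+,+) = (21/110)/(29/110) = 21/29

21/29


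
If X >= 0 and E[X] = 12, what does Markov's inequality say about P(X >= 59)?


Markov: P(X >= a) <= E[X]/a
P(X >= 59) <= 12/59

12/59


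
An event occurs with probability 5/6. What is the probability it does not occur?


P(A') = 1 - P(A) = 1 - 5/6 = 1/6

1/6


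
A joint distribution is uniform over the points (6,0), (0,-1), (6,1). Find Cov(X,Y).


E[X]=4, E[Y]=0, E[XY]=2
Cov(X,Y) = E[XY] - E[X]E[Y] = 2 - 4*0 = 2

2


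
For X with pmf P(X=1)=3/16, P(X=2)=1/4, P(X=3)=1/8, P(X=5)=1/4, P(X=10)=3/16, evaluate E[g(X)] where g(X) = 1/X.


E[1/X] = sum(g(x)*P(x))
= 1*3/16 + 1/2*1/4 + 1/3*1/8 + 1/5*1/4 + 1/10*3/16
= 203/480

203/480


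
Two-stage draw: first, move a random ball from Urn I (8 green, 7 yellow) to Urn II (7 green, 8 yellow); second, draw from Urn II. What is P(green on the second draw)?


P(transfer green) = 8/15; P(transfer yellow) = 7/15
If green transferred: Urn II has 8 green of 16, so P(green|green moved) = 1/2
If yellow transferred: Urn II has 7 green of 16, so P(green|yellow moved) = 7/16
By total probability: P(green) = 8/15*1/2 + 7/15*7/16 = 113/240

113/240


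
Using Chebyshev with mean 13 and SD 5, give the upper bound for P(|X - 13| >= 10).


k = 10/5 = 2
Chebyshev: P(|X-mu| >= k*sigma) <= 1/k^2 = 1/2^2 = 1/4

1/4


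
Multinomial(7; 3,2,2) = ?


7! = 5040
Denominator: 3!=6 * 2!=2 * 2!=2
Coefficient = 5040 / 24 = 210

210


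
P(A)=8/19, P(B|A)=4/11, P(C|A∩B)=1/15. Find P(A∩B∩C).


P(A∩B∩C) = P(A) * P(B|A) * P(C|A∩B)
= 8/19 * 4/11 * 1/15
= 32/209 * 1/15 = 32/3135

32/3135


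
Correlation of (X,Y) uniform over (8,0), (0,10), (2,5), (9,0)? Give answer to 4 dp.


Cov(X,Y) = -15.3125, Var(X) = 14.6875, Var(Y) = 17.1875
rho = Cov/(sqrt(VarX)*sqrt(VarY)) = -0.9638

-0.9638


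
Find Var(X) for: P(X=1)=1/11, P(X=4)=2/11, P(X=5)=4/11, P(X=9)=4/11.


E[X] = 65/11, E[X^2] = 457/11
Var(X) = E[X^2] - (E[X])^2 = 457/11 - (65/11)^2 = 802/121

802/121


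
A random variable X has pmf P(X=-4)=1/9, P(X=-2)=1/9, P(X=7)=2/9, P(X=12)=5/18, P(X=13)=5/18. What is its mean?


E[X] = sum(x * P(x))
= -4*1/9 - 2*1/9 + 7*2/9 + 12*5/18 + 13*5/18
= 47/6

47/6


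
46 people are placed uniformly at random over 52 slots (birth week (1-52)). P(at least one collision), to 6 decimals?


P(all different) = prod((52-i)/52 for i=0..45) = 0.000000
P(at least one match) = 1 - 0.000000 = 1.000000

1.000000


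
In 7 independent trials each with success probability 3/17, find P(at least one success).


P(at least one) = 1 - P(none)
P(none) = (1 - 3/17)^7 = (14/17)^7 = 105413504/410338673
P(at least one) = 1 - 105413504/410338673 = 304925169/410338673

304925169/410338673


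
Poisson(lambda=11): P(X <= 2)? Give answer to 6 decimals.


P(X<=2) = e^(-11)*11^0/0! + e^(-11)*11^1/1! + e^(-11)*11^2/2!
≈ 0.0000167017 + 0.0001837187 + 0.0010104529
= 0.0012108733
≈ 0.001211

0.001211


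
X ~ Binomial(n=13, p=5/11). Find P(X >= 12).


P(X>=12) = P(X=12) + P(X=13)
= 19042968750/34522712143931 + 1220703125/34522712143931
= 20263671875/34522712143931

20263671875/34522712143931


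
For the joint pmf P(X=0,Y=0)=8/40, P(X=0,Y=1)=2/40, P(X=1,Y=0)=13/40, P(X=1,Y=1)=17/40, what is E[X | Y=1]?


P(Y=1) = 19/40
E[X|Y=1] = (0*2 + 1*17)/19 = 17/19

17/19


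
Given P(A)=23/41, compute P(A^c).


P(A') = 1 - P(A) = 1 - 23/41 = 18/41

18/41


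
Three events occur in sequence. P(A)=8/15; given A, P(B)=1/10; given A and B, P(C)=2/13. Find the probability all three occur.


P(A∩B∩C) = P(A) * P(B|A) * P(C|A∩B)
= 8/15 * 1/10 * 2/13
= 4/75 * 2/13 = 8/975

8/975


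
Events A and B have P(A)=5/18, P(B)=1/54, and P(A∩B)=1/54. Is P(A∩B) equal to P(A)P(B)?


P(A)*P(B) = 5/18*1/54 = 5/972
P(A∩B) = 1/54 != 5/972, so not independent

No, A and B are not independent


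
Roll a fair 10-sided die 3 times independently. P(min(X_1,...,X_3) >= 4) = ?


P(min >= 4) = P(all X_i >= 4) = (P(X_1 >= 4))^3
= (7/10)^3 = 343/1000

343/1000


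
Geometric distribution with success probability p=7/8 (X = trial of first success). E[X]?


For geometric (trials until first success), E[X] = 1/p = 1/(7/8) = 8/7

8/7


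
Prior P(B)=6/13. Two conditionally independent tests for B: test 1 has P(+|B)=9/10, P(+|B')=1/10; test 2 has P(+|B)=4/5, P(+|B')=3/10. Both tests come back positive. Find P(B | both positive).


After test 1: P(+) = 9/10*6/13 + 1/10*7/13 = 61/130
P(B|+) = (27/65)/(61/130) = 54/61
After test 2 (use post1 as new prior): P(+) = 4/5*54/61 + 3/10*7/61 = 453/610
P(B|+,+) = (216/305)/(453/610) = 144/151

144/151


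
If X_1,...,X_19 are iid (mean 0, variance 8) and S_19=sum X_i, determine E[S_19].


E[S_n] = n*E[X_1] = 19*0 = 0

0


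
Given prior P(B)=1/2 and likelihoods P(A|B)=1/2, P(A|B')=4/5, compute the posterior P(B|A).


P(A) = P(A|B)P(B) + P(A|B')P(B') = 1/2*1/2 + 4/5*1/2 = 13/20
P(B|A) = P(A|B)P(B)/P(A) = (1/4)/(13/20) = 5/13

5/13


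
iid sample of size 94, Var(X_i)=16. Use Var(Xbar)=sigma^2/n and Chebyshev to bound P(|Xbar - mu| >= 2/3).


Var(Xbar) = Var(X)/n = 16/94
Chebyshev: P(|Xbar-mu| >= 2/3) <= Var(Xbar)/(2/3)^2 = (8/47)/(4/9) = 18/47

18/47


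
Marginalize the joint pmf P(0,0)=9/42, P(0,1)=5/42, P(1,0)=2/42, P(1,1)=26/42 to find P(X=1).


P(X=1) = P(1,0)+P(1,1) = 2/42 + 26/42 = 28/42 = 2/3

2/3


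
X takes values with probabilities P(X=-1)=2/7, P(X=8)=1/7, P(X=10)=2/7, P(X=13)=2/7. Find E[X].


E[X] = sum(x * P(x))
= -1*2/7 + 8*1/7 + 10*2/7 + 13*2/7
= 52/7

52/7


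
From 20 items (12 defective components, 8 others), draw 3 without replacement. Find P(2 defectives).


P(X=2) = C(12,2)*C(8,1) / C(20,3)
= 66*8 / 1140
= 528/1140 = 44/95

44/95


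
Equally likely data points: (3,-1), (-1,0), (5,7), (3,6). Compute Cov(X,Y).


E[X]=5/2, E[Y]=3, E[XY]=25/2
Cov(X,Y) = E[XY] - E[X]E[Y] = 25/2 - 5/2*3 = 5

5


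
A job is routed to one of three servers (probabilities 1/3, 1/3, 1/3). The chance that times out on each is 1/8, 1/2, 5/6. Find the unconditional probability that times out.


P(A) = P(A|B1)P(B1) + P(A|B2)P(B2) + P(A|B3)P(B3)
= 1/8*1/3 + 1/2*1/3 + 5/6*1/3
= 1/24 + 1/6 + 5/18 = 35/72

35/72


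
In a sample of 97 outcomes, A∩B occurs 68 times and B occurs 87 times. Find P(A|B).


P(A|B) = P(A∩B)/P(B) = (68/97)/(87/97) = 68/87

68/87


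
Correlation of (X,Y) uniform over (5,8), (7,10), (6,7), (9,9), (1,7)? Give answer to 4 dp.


Cov(X,Y) = 2.0800, Var(X) = 7.0400, Var(Y) = 1.3600
rho = Cov/(sqrt(VarX)*sqrt(VarY)) = 0.6722

0.6722


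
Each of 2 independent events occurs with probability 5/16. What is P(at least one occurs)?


P(at least one) = 1 - P(none)
P(none) = (1 - 5/16)^2 = (11/16)^2 = 121/256
P(at least one) = 1 - 121/256 = 135/256

135/256


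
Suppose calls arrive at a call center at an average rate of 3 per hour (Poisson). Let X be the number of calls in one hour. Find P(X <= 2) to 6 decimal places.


P(X<=2) = e^(-3)*3^0/0! + e^(-3)*3^1/1! + e^(-3)*3^2/2!
≈ 0.0497870684 + 0.1493612051 + 0.2240418077
= 0.4231900812
≈ 0.423190

0.423190


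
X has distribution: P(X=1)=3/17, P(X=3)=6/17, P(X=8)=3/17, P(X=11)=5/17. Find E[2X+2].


E[2X+2] = sum(g(x)*P(x))
= 4*3/17 + 8*6/17 + 18*3/17 + 24*5/17
= 234/17

234/17


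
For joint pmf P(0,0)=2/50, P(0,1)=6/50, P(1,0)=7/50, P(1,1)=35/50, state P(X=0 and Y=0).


Read from table: P(X=0, Y=0) = 2/50 = 1/25

1/25


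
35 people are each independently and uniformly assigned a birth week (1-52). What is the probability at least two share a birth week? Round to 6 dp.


P(all different) = prod((52-i)/52 for i=0..34) = 0.000000
P(at least one match) = 1 - 0.000000 = 1.000000

1.000000


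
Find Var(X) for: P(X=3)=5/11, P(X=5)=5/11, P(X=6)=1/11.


E[X] = 46/11, E[X^2] = 206/11
Var(X) = E[X^2] - (E[X])^2 = 206/11 - (46/11)^2 = 150/121

150/121


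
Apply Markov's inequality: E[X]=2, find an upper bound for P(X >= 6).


Markov: P(X >= a) <= E[X]/a
P(X >= 6) <= 2/6 = 1/3

1/3


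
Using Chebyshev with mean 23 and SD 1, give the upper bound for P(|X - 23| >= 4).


k = 4/1 = 4
Chebyshev: P(|X-mu| >= k*sigma) <= 1/k^2 = 1/4^2 = 1/16

1/16


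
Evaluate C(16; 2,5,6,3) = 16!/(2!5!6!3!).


16! = 20922789888000
Denominator: 2!=2 * 5!=120 * 6!=720 * 3!=6
Coefficient = 20922789888000 / 1036800 = 20180160

20180160


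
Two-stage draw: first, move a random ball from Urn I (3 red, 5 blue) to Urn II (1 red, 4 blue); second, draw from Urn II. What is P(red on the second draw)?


P(transfer red) = 3/8; P(transfer blue) = 5/8
If red transferred: Urn II has 2 red of 6, so P(red|red moved) = 1/3
If blue transferred: Urn II has 1 red of 6, so P(red|blue moved) = 1/6
By total probability: P(red) = 3/8*1/3 + 5/8*1/6 = 11/48

11/48


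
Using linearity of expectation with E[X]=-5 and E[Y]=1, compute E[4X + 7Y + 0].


E[4X + 7Y + 0] = 4*E[X] + 7*E[Y] + 0
= (4)*(-5) + (7)*(1) + (0)
= -20 + 7 + 0 = -13

-13


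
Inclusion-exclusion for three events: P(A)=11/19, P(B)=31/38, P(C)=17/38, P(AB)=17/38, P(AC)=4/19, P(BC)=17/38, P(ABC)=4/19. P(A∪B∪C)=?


P(A∪B∪C) = P(A)+P(B)+P(C) - P(AB)-P(AC)-P(BC) + P(ABC)
= 11/19+31/38+17/38 - 17/38-4/19-17/38 + 4/19
= 18/19

18/19


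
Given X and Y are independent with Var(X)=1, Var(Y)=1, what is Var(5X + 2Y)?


Independence => Cov(X,Y)=0
Var(5X + 2Y) = 5^2*Var(X) + 2^2*Var(Y)
= 25*1 + 4*1 = 29

29


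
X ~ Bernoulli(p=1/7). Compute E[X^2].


For Bernoulli: X in {0,1}
E[X^2] = 0^2*(1-1/7) + 1^2*1/7 = 1/7

1/7


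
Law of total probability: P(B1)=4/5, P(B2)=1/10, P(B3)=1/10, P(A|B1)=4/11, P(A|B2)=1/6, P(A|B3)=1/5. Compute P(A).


P(A) = P(A|B1)P(B1) + P(A|B2)P(B2) + P(A|B3)P(B3)
= 4/11*4/5 + 1/6*1/10 + 1/5*1/10
= 16/55 + 1/60 + 1/50 = 1081/3300

1081/3300


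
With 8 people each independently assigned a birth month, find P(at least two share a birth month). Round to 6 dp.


P(all different) = prod((12-i)/12 for i=0..7) = 0.046417
P(at least one match) = 1 - 0.046417 = 0.953583

0.953583


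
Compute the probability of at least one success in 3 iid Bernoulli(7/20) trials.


P(at least one) = 1 - P(none)
P(none) = (1 - 7/20)^3 = (13/20)^3 = 2197/8000
P(at least one) = 1 - 2197/8000 = 5803/8000

5803/8000


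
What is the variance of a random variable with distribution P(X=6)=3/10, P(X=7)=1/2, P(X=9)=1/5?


E[X] = 71/10, E[X^2] = 103/2
Var(X) = E[X^2] - (E[X])^2 = 103/2 - (71/10)^2 = 109/100

109/100


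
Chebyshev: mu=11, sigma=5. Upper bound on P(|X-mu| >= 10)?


k = 10/5 = 2
Chebyshev: P(|X-mu| >= k*sigma) <= 1/k^2 = 1/2^2 = 1/4

1/4


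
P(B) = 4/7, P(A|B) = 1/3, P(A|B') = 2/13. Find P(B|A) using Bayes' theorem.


P(A) = P(A|B)P(B) + P(A|B')P(B') = 1/3*4/7 + 2/13*3/7 = 10/39
P(B|A) = P(A|B)P(B)/P(A) = (4/21)/(10/39) = 26/35

26/35


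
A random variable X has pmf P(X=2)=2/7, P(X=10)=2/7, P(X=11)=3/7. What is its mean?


E[X] = sum(x * P(x))
= 2*2/7 + 10*2/7 + 11*3/7
= 57/7

57/7


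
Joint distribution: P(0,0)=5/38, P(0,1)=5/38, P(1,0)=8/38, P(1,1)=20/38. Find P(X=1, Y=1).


Read from table: P(X=1, Y=1) = 20/38 = 10/19

10/19


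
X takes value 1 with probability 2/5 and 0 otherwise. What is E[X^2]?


For Bernoulli: X in {0,1}
E[X^2] = 0^2*(1-2/5) + 1^2*2/5 = 2/5

2/5


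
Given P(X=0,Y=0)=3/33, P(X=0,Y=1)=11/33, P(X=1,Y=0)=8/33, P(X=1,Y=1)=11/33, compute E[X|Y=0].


P(Y=0) = 11/33
E[X|Y=0] = (0*3 + 1*8)/11 = 8/11

8/11


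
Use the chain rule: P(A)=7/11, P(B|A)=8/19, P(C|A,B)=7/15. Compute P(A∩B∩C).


P(A∩B∩C) = P(A) * P(B|A) * P(C|A∩B)
= 7/11 * 8/19 * 7/15
= 56/209 * 7/15 = 392/3135

392/3135


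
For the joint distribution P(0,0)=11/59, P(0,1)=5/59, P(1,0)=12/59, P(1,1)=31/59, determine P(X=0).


P(X=0) = P(0,0)+P(0,1) = 11/59 + 5/59 = 16/59

16/59


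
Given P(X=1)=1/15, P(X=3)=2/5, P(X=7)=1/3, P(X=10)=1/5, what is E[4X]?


E[4X] = sum(g(x)*P(x))
= 4*1/15 + 12*2/5 + 28*1/3 + 40*1/5
= 112/5

112/5


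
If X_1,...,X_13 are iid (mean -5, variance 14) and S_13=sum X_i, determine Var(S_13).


By independence, Var(S_n) = n*Var(X_1) = 13*14 = 182

182


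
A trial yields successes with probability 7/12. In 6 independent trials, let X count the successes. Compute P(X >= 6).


P(X>=6) = P(X=6)
= 117649/2985984
= 117649/2985984

117649/2985984


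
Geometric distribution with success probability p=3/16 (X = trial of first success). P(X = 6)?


P(X=6) = (1-p)^5 * p = (13/16)^5 * 3/16
= 371293/1048576 * 3/16 = 1113879/16777216

1113879/16777216


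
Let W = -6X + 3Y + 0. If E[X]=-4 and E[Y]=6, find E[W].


E[-6X + 3Y + 0] = -6*E[X] + 3*E[Y] + 0
= (-6)*(-4) + (3)*(6) + (0)
= 24 + 18 + 0 = 42

42


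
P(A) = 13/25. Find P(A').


P(A') = 1 - P(A) = 1 - 13/25 = 12/25

12/25


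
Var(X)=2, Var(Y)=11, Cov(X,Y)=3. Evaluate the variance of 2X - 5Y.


Var(2X - 5Y) = 2^2*Var(X) + (-5)^2*Var(Y) + 2*2*(-5)*Cov(X,Y)
= 4*2 + 25*11 - 20*3
= 8 + 275 - 60 = 223

223


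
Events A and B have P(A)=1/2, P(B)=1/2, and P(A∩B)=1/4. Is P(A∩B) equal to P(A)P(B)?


P(A)*P(B) = 1/2*1/2 = 1/4
P(A∩B) = 1/4, which equals P(A)P(B), so independent

Yes, A and B are independent


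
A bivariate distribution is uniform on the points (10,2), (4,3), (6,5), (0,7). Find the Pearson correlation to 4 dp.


Cov(X,Y) = -5.7500, Var(X) = 13.0000, Var(Y) = 3.6875
rho = Cov/(sqrt(VarX)*sqrt(VarY)) = -0.8305

-0.8305


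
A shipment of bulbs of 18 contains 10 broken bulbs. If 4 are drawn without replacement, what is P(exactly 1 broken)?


P(X=1) = C(10,1)*C(8,3) / C(18,4)
= 10*56 / 3060
= 560/3060 = 28/153

28/153


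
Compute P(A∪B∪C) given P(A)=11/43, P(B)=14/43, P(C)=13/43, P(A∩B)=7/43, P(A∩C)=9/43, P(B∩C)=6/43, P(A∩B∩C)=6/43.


P(A∪B∪C) = P(A)+P(B)+P(C) - P(AB)-P(AC)-P(BC) + P(ABC)
= 11/43+14/43+13/43 - 7/43-9/43-6/43 + 6/43
= 22/43

22/43


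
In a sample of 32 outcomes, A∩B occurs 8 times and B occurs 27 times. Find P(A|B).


P(A|B) = P(A∩B)/P(B) = (8/32)/(27/32) = 8/27

8/27


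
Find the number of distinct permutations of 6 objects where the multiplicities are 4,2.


6! = 720
Denominator: 4!=24 * 2!=2
Coefficient = 720 / 48 = 15

15


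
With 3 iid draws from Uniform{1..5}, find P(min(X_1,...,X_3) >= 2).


P(min >= 2) = P(all X_i >= 2) = (P(X_1 >= 2))^3
= (4/5)^3 = 64/125

64/125


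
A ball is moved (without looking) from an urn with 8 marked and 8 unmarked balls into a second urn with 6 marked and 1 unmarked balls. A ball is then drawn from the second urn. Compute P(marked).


P(transfer marked) = 8/16 = 1/2; P(transfer unmarked) = 1/2
If marked transferred: Urn II has 7 marked of 8, so P(marked|marked moved) = 7/8
If unmarked transferred: Urn II has 6 marked of 8, so P(marked|unmarked moved) = 3/4
By total probability: P(marked) = 1/2*7/8 + 1/2*3/4 = 13/16

13/16


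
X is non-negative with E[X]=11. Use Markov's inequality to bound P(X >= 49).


Markov: P(X >= a) <= E[X]/a
P(X >= 49) <= 11/49

11/49


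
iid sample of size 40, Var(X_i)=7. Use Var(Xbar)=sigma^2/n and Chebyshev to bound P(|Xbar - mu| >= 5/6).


Var(Xbar) = Var(X)/n = 7/40
Chebyshev: P(|Xbar-mu| >= 5/6) <= Var(Xbar)/(5/6)^2 = (7/40)/(25/36) = 63/250

63/250


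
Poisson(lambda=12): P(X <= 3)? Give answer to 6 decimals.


P(X<=3) = e^(-12)*12^0/0! + e^(-12)*12^1/1! + e^(-12)*12^2/2! + e^(-12)*12^3/3!
≈ 0.0000061442 + 0.0000737305 + 0.0004423833 + 0.0017695332
= 0.0022917912
≈ 0.002292

0.002292


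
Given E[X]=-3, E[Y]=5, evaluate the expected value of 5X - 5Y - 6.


E[5X - 5Y - 6] = 5*E[X] - 5*E[Y] - 6
= (5)*(-3) + (-5)*(5) + (-6)
= -15 - 25 - 6 = -46

-46


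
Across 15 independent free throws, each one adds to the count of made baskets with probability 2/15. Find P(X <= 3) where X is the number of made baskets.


P(X<=3) = P(X=0) + P(X=1) + P(X=2) + P(X=3)
= 51185893014090757/437893890380859375 + 7874752771398578/29192926025390625 + 8480502984583084/29192926025390625 + 16961005969166168/87578778076171875
= 381319759199646527/437893890380859375

381319759199646527/437893890380859375


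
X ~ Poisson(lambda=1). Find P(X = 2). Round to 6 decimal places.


P(X=2) = e^(-1) * 1^2 / 2!
≈ 0.3678794412 * 1 / 2
≈ 0.183940

0.183940


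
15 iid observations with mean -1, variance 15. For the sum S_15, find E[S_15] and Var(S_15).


E[S_n] = n*mu = 15*-1 = -15
Var(S_n) = n*sigma^2 = 15*15 = 225

E[S_15]=-15, Var(S_15)=225


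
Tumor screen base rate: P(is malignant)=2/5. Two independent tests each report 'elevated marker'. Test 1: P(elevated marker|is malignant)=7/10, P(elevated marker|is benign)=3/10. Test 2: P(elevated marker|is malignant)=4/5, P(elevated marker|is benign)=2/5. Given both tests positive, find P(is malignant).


After test 1: P(+) = 7/10*2/5 + 3/10*3/5 = 23/50
P(B|+) = (7/25)/(23/50) = 14/23
After test 2 (use post1 as new prior): P(+) = 4/5*14/23 + 2/5*9/23 = 74/115
P(B|+,+) = (56/115)/(74/115) = 28/37

28/37


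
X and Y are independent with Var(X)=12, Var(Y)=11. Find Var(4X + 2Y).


Independence => Cov(X,Y)=0
Var(4X + 2Y) = 4^2*Var(X) + 2^2*Var(Y)
= 16*12 + 4*11 = 236

236


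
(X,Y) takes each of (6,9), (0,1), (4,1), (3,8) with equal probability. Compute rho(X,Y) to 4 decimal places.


Cov(X,Y) = 5.0625, Var(X) = 4.6875, Var(Y) = 14.1875
rho = Cov/(sqrt(VarX)*sqrt(VarY)) = 0.6208

0.6208


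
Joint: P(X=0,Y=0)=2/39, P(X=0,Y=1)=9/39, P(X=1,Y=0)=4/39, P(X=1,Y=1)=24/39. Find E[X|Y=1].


P(Y=1) = 33/39
E[X|Y=1] = (0*9 + 1*24)/33 = 24/33 = 8/11

8/11


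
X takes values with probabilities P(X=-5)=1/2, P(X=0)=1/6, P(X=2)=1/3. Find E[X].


E[X] = sum(x * P(x))
= -5*1/2 + 0*1/6 + 2*1/3
= -11/6

-11/6


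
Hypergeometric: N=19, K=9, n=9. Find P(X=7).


P(X=7) = C(9,7)*C(10,2) / C(19,9)
= 36*45 / 92378
= 1620/92378 = 810/46189

810/46189


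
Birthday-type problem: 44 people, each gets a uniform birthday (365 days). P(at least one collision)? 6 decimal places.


P(all different) = prod((365-i)/365 for i=0..43) = 0.067115
P(at least one match) = 1 - 0.067115 = 0.932885

0.932885


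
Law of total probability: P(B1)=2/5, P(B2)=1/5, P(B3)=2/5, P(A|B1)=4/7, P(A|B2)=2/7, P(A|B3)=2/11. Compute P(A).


P(A) = P(A|B1)P(B1) + P(A|B2)P(B2) + P(A|B3)P(B3)
= 4/7*2/5 + 2/7*1/5 + 2/11*2/5
= 8/35 + 2/35 + 4/55 = 138/385

138/385


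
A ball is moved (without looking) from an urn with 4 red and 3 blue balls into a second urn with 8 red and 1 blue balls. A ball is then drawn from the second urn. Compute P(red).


P(transfer red) = 4/7; P(transfer blue) = 3/7
If red transferred: Urn II has 9 red of 10, so P(red|red moved) = 9/10
If blue transferred: Urn II has 8 red of 10, so P(red|blue moved) = 4/5
By total probability: P(red) = 4/7*9/10 + 3/7*4/5 = 6/7

6/7


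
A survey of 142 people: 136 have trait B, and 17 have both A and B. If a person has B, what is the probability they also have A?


P(A|B) = P(A∩B)/P(B) = (17/142)/(136/142) = 17/136 = 1/8

1/8


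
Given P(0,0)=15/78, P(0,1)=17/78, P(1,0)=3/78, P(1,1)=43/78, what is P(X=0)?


P(X=0) = P(0,0)+P(0,1) = 15/78 + 17/78 = 32/78 = 16/39

16/39


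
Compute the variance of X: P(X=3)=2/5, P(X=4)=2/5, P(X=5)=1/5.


E[X] = 19/5, E[X^2] = 15
Var(X) = E[X^2] - (E[X])^2 = 15 - (19/5)^2 = 14/25

14/25


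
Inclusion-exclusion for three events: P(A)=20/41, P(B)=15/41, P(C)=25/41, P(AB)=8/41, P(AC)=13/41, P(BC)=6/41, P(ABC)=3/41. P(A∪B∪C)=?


P(A∪B∪C) = P(A)+P(B)+P(C) - P(AB)-P(AC)-P(BC) + P(ABC)
= 20/41+15/41+25/41 - 8/41-13/41-6/41 + 3/41
= 36/41

36/41


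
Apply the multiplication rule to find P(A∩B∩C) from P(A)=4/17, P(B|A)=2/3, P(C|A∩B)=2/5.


P(A∩B∩C) = P(A) * P(B|A) * P(C|A∩B)
= 4/17 * 2/3 * 2/5
= 8/51 * 2/5 = 16/255

16/255


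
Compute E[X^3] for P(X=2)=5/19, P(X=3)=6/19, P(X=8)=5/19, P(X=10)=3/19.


E[X^3] = sum(g(x)*P(x))
= 8*5/19 + 27*6/19 + 512*5/19 + 1000*3/19
= 5762/19

5762/19


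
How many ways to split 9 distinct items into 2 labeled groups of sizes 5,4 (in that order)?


9! = 362880
Denominator: 5!=120 * 4!=24
Coefficient = 362880 / 2880 = 126

126


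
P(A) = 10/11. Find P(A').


P(A') = 1 - P(A) = 1 - 10/11 = 1/11

1/11
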